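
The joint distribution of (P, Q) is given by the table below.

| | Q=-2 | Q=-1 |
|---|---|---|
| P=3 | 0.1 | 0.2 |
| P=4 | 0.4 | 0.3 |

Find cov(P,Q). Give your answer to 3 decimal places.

E[P] = 3.7,  E[Q] = -1.5
E[PQ] = -5.6
cov(P,Q) = E[PQ] − E[P]E[Q] = -5.6 − (3.7)(-1.5) = -0.05

-0.050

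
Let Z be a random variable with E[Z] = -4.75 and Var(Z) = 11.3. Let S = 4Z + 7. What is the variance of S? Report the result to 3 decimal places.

Var(4Z + 7) = (4)²·Var(Z) = 16·11.3 = 180.8

180.800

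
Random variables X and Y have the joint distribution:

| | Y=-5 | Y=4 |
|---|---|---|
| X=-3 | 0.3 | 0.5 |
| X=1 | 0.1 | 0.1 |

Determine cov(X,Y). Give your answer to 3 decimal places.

-0.720

E[X] = -2.2,  E[Y] = 0.4
E[XY] = -1.6
cov(X,Y) = E[XY] − E[X]E[Y] = -1.6 − (-2.2)(0.4) = -0.72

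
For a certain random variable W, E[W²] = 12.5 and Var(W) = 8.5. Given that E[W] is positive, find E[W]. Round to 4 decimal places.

2.0000

(E[W])² = E[W²] − Var(W) = 12.5 − 8.5 = 4
E[W] = √4 = 2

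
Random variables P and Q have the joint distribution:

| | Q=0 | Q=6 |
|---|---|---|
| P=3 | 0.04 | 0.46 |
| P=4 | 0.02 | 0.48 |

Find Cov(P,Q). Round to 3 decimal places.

0.060

E[P] = 3.5,  E[Q] = 5.64
E[PQ] = 19.8
Cov(P,Q) = E[PQ] − E[P]E[Q] = 19.8 − (3.5)(5.64) = 0.06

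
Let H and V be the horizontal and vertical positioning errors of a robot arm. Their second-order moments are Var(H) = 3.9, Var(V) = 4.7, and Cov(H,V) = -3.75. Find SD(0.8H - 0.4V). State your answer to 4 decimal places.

Var(0.8H - 0.4V) = (0.8)²·Var(H) + (-0.4)²·Var(V) + 2·(0.8)·(-0.4)·Cov(H,V)
= 0.64·3.9 + 0.16·4.7 + -0.64·-3.75 = 5.648
SD(0.8H - 0.4V) = √5.648 ≈ 2.3766

2.3766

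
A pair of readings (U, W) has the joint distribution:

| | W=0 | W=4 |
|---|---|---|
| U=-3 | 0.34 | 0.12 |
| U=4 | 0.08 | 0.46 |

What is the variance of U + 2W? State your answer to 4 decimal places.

E[U] = 0.78,  E[W] = 2.32,  E[UW] = 5.92
var(U) = 12.78 − (0.78)² = 12.1716;  var(W) = 9.28 − (2.32)² = 3.8976
Cov(U,W) = 5.92 − (0.78)(2.32) = 4.1104
var(U + 2W) = (1)²·12.1716 + (2)²·3.8976 + 2·(1)·(2)·4.1104 = 44.2036

44.2036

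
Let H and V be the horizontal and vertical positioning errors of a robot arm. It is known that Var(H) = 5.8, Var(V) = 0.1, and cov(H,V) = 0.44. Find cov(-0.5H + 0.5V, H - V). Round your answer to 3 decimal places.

-2.510

cov(-0.5H + 0.5V, H - V) = (-0.5)(1)Var(H) + (0.5)(-1)Var(V) + [(-0.5)(-1) + (0.5)(1)]cov(H,V)
= -0.5·5.8 + -0.5·0.1 + 1·0.44 = -2.51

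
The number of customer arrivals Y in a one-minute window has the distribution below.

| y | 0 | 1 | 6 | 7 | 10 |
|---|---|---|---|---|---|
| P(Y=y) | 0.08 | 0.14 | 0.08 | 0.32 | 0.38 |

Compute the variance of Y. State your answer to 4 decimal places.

E[Y] = (0)(0.08) + (1)(0.14) + (6)(0.08) + (7)(0.32) + (10)(0.38) = 6.66
E[Y²] = (0)²(0.08) + (1)²(0.14) + (6)²(0.08) + (7)²(0.32) + (10)²(0.38) = 56.7
Var(Y) = E[Y²] − (E[Y])² = 56.7 − (6.66)² = 12.3444

12.3444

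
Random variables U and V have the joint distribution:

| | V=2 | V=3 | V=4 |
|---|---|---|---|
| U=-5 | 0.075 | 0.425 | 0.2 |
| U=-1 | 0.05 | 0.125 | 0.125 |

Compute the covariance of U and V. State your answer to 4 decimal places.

0.0600

E[U] = -3.8,  E[V] = 3.2
E[UV] = -12.1
Cov(U,V) = E[UV] − E[U]E[V] = -12.1 − (-3.8)(3.2) = 0.06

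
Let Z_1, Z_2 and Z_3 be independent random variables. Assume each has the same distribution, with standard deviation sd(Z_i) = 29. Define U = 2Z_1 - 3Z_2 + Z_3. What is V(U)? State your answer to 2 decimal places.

V(Z_i) = (29)² = 841
By independence, V(U) = (2)²V(Z_1) + (-3)²V(Z_2) + (1)²V(Z_3)
= (2)²·841 + (-3)²·841 + (1)²·841 = 11774

11774.00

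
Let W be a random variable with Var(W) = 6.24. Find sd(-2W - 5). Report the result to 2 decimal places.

Var(-2W - 5) = (-2)²·6.24 = 24.96
sd(-2W - 5) = √24.96 ≈ 5.00

5.00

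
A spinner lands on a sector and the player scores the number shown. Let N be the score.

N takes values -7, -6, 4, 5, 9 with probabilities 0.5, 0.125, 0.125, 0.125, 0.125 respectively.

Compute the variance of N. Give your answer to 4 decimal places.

40.2500

E[N] = (-7)(0.5) + (-6)(0.125) + (4)(0.125) + (5)(0.125) + (9)(0.125) = -2
E[N²] = (-7)²(0.5) + (-6)²(0.125) + (4)²(0.125) + (5)²(0.125) + (9)²(0.125) = 44.25
V(N) = E[N²] − (E[N])² = 44.25 − (-2)² = 40.25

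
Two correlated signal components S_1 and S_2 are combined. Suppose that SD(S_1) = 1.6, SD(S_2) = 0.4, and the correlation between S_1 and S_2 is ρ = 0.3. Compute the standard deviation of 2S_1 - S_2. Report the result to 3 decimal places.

V(S_1) = (1.6)² = 2.56;  V(S_2) = (0.4)² = 0.16
Cov(S_1,S_2) = ρ·SD(S_1)·SD(S_2) = 0.3·1.6·0.4 = 0.192
V(2S_1 - S_2) = (2)²·V(S_1) + (-1)²·V(S_2) + 2·(2)·(-1)·Cov(S_1,S_2)
= 4·2.56 + 1·0.16 + -4·0.192 = 9.632
SD(2S_1 - S_2) = √9.632 ≈ 3.104

3.104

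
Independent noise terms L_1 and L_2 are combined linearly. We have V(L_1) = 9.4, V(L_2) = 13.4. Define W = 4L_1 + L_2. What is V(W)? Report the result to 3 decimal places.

163.800

By independence, V(W) = (4)²V(L_1) + (1)²V(L_2)
= (4)²·9.4 + (1)²·13.4 = 163.8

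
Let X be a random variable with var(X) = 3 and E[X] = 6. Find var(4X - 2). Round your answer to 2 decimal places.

48.00

var(4X - 2) = (4)²·var(X) = 16·3 = 48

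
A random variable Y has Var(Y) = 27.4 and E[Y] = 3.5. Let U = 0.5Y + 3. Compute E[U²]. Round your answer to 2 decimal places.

E[0.5Y + 3] = 0.5·3.5 + 3 = 4.75
Var(0.5Y + 3) = (0.5)²·27.4 = 6.85
E[U²] = Var(U) + (E[U])² = 6.85 + (4.75)² = 29.4125

29.41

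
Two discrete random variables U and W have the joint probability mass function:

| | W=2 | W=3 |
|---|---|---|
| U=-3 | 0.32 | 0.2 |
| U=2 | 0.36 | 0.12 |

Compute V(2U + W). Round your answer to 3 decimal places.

E[U] = -0.6,  E[W] = 2.32,  E[UW] = -1.56
V(U) = 6.6 − (-0.6)² = 6.24;  V(W) = 5.6 − (2.32)² = 0.2176
cov(U,W) = -1.56 − (-0.6)(2.32) = -0.168
V(2U + W) = (2)²·6.24 + (1)²·0.2176 + 2·(2)·(1)·-0.168 = 24.5056

24.506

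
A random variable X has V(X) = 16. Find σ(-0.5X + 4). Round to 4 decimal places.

V(-0.5X + 4) = (-0.5)²·16 = 4
σ(-0.5X + 4) = √4 ≈ 2.0000

2.0000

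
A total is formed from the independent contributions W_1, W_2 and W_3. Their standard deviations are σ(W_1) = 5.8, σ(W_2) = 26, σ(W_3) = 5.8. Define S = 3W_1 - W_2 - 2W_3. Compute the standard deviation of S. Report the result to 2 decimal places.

33.37

Var(W_1) = 33.64, Var(W_2) = 676, Var(W_3) = 33.64
By independence, Var(S) = (3)²Var(W_1) + (-1)²Var(W_2) + (-2)²Var(W_3)
= (3)²·33.64 + (-1)²·676 + (-2)²·33.64 = 1113.32
σ(S) = √1113.32 ≈ 33.37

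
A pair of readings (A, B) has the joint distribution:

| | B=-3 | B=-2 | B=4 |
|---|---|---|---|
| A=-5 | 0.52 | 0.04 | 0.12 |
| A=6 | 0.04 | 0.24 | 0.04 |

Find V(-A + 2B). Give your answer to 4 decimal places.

47.8016

E[A] = -1.48,  E[B] = -1.6,  E[AB] = 3.16
V(A) = 28.52 − (-1.48)² = 26.3296;  V(B) = 8.72 − (-1.6)² = 6.16
Cov(A,B) = 3.16 − (-1.48)(-1.6) = 0.792
V(-A + 2B) = (-1)²·26.3296 + (2)²·6.16 + 2·(-1)·(2)·0.792 = 47.8016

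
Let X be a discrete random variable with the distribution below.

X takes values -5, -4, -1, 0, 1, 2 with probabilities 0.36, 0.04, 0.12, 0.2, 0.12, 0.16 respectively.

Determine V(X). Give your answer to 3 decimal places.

7.830

E[X] = (-5)(0.36) + (-4)(0.04) + (-1)(0.12) + (0)(0.2) + (1)(0.12) + (2)(0.16) = -1.64
E[X²] = (-5)²(0.36) + (-4)²(0.04) + (-1)²(0.12) + (0)²(0.2) + (1)²(0.12) + (2)²(0.16) = 10.52
V(X) = E[X²] − (E[X])² = 10.52 − (-1.64)² = 7.8304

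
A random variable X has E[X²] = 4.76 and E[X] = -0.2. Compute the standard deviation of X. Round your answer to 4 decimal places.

2.1726

V(X) = 4.76 − (-0.2)² = 4.72
sd(X) = √4.72 ≈ 2.1726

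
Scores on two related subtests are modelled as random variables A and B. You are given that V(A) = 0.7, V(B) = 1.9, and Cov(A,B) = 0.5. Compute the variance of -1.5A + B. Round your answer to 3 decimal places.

V(-1.5A + B) = (-1.5)²·V(A) + (1)²·V(B) + 2·(-1.5)·(1)·Cov(A,B)
= 2.25·0.7 + 1·1.9 + -3·0.5 = 1.975

1.975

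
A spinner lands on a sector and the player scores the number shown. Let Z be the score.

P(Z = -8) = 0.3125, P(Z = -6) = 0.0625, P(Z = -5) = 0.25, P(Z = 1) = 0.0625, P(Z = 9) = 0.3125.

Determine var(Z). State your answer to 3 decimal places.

E[Z] = (-8)(0.3125) + (-6)(0.0625) + (-5)(0.25) + (1)(0.0625) + (9)(0.3125) = -1.25
E[Z²] = (-8)²(0.3125) + (-6)²(0.0625) + (-5)²(0.25) + (1)²(0.0625) + (9)²(0.3125) = 53.875
var(Z) = E[Z²] − (E[Z])² = 53.875 − (-1.25)² = 52.3125

52.313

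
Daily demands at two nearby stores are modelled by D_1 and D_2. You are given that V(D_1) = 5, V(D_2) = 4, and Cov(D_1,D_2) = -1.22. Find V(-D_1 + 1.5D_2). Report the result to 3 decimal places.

17.660

V(-D_1 + 1.5D_2) = (-1)²·V(D_1) + (1.5)²·V(D_2) + 2·(-1)·(1.5)·Cov(D_1,D_2)
= 1·5 + 2.25·4 + -3·-1.22 = 17.66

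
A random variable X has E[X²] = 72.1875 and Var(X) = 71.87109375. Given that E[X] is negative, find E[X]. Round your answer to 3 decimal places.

-0.563

(E[X])² = E[X²] − Var(X) = 72.1875 − 71.87109375 = 0.31640625
E[X] = −√0.31640625 = -0.5625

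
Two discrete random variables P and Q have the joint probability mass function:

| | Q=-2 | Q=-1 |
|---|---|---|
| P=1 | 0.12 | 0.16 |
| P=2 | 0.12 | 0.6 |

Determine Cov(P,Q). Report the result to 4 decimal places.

E[P] = 1.72,  E[Q] = -1.24
E[PQ] = -2.08
Cov(P,Q) = E[PQ] − E[P]E[Q] = -2.08 − (1.72)(-1.24) = 0.0528

0.0528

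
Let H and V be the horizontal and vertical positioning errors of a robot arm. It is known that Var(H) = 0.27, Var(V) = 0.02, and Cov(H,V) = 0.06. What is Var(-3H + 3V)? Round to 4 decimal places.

1.5300

Var(-3H + 3V) = (-3)²·Var(H) + (3)²·Var(V) + 2·(-3)·(3)·Cov(H,V)
= 9·0.27 + 9·0.02 + -18·0.06 = 1.53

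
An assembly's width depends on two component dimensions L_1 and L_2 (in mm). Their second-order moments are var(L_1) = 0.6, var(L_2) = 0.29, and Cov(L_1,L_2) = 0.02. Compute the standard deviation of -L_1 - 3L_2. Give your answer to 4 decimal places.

var(-L_1 - 3L_2) = (-1)²·var(L_1) + (-3)²·var(L_2) + 2·(-1)·(-3)·Cov(L_1,L_2)
= 1·0.6 + 9·0.29 + 6·0.02 = 3.33
SD(-L_1 - 3L_2) = √3.33 ≈ 1.8248

1.8248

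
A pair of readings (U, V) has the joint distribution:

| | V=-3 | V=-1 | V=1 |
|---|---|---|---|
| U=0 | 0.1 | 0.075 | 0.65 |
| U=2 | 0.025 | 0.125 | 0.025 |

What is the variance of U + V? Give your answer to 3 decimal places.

1.798

E[U] = 0.35,  E[V] = 0.1,  E[UV] = -0.35
Var(U) = 0.7 − (0.35)² = 0.5775;  Var(V) = 2 − (0.1)² = 1.99
cov(U,V) = -0.35 − (0.35)(0.1) = -0.385
Var(U + V) = (1)²·0.5775 + (1)²·1.99 + 2·(1)·(1)·-0.385 = 1.7975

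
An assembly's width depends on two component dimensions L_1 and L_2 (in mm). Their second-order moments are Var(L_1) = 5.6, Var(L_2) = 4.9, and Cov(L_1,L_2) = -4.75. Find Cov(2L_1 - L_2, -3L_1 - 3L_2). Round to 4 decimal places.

Cov(2L_1 - L_2, -3L_1 - 3L_2) = (2)(-3)Var(L_1) + (-1)(-3)Var(L_2) + [(2)(-3) + (-1)(-3)]Cov(L_1,L_2)
= -6·5.6 + 3·4.9 + -3·-4.75 = -4.65

-4.6500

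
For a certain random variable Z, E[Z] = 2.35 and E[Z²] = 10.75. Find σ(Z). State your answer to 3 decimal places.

2.286

V(Z) = 10.75 − (2.35)² = 5.2275
σ(Z) = √5.2275 ≈ 2.286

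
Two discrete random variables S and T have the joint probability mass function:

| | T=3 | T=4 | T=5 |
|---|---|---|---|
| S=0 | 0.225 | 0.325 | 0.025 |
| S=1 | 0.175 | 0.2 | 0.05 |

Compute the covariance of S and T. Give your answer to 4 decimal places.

E[S] = 0.425,  E[T] = 3.675
E[ST] = 1.575
Cov(S,T) = E[ST] − E[S]E[T] = 1.575 − (0.425)(3.675) = 0.013125

0.0131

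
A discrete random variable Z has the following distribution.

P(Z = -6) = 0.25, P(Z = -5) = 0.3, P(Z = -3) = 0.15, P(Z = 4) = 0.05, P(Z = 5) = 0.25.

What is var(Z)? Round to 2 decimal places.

20.90

E[Z] = (-6)(0.25) + (-5)(0.3) + (-3)(0.15) + (4)(0.05) + (5)(0.25) = -2
E[Z²] = (-6)²(0.25) + (-5)²(0.3) + (-3)²(0.15) + (4)²(0.05) + (5)²(0.25) = 24.9
var(Z) = E[Z²] − (E[Z])² = 24.9 − (-2)² = 20.9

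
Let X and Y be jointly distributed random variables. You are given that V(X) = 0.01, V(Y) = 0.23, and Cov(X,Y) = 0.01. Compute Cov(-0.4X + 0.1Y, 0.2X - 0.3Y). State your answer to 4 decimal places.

-0.0063

Cov(-0.4X + 0.1Y, 0.2X - 0.3Y) = (-0.4)(0.2)V(X) + (0.1)(-0.3)V(Y) + [(-0.4)(-0.3) + (0.1)(0.2)]Cov(X,Y)
= -0.08·0.01 + -0.03·0.23 + 0.14·0.01 = -0.0063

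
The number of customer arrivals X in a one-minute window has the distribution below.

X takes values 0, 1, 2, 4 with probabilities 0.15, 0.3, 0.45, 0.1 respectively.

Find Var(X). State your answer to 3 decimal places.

E[X] = (0)(0.15) + (1)(0.3) + (2)(0.45) + (4)(0.1) = 1.6
E[X²] = (0)²(0.15) + (1)²(0.3) + (2)²(0.45) + (4)²(0.1) = 3.7
Var(X) = E[X²] − (E[X])² = 3.7 − (1.6)² = 1.14

1.140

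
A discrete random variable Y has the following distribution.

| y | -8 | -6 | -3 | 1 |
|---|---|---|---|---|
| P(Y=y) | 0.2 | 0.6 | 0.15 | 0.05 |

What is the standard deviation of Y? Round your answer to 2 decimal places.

2.11

E[Y] = (-8)(0.2) + (-6)(0.6) + (-3)(0.15) + (1)(0.05) = -5.6
E[Y²] = (-8)²(0.2) + (-6)²(0.6) + (-3)²(0.15) + (1)²(0.05) = 35.8
V(Y) = E[Y²] − (E[Y])² = 35.8 − (-5.6)² = 4.44
SD(Y) = √4.44 ≈ 2.11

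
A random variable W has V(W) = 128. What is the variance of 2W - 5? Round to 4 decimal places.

V(2W - 5) = (2)²·V(W) = 4·128 = 512

512.0000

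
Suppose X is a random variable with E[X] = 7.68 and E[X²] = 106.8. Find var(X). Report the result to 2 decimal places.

47.82

var(X) = 106.8 − (7.68)² = 47.8176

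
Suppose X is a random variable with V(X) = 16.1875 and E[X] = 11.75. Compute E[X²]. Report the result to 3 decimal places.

E[X²] = V(X) + (E[X])² = 16.1875 + (11.75)² = 154.25

154.250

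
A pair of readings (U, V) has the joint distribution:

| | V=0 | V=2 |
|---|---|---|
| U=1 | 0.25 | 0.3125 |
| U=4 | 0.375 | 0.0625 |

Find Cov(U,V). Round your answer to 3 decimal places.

-0.609

E[U] = 2.3125,  E[V] = 0.75
E[UV] = 1.125
Cov(U,V) = E[UV] − E[U]E[V] = 1.125 − (2.3125)(0.75) = -0.609375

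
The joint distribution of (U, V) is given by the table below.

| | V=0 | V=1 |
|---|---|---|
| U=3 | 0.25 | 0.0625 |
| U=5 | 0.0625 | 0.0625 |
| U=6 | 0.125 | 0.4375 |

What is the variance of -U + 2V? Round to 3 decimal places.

1.402

E[U] = 4.9375,  E[V] = 0.5625,  E[UV] = 3.125
var(U) = 26.1875 − (4.9375)² = 1.80859375;  var(V) = 0.5625 − (0.5625)² = 0.24609375
Cov(U,V) = 3.125 − (4.9375)(0.5625) = 0.34765625
var(-U + 2V) = (-1)²·1.80859375 + (2)²·0.24609375 + 2·(-1)·(2)·0.34765625 = 1.40234375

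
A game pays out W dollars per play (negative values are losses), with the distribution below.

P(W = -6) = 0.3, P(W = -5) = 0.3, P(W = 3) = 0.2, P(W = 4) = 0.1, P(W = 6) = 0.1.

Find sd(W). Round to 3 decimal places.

4.734

E[W] = (-6)(0.3) + (-5)(0.3) + (3)(0.2) + (4)(0.1) + (6)(0.1) = -1.7
E[W²] = (-6)²(0.3) + (-5)²(0.3) + (3)²(0.2) + (4)²(0.1) + (6)²(0.1) = 25.3
var(W) = E[W²] − (E[W])² = 25.3 − (-1.7)² = 22.41
sd(W) = √22.41 ≈ 4.734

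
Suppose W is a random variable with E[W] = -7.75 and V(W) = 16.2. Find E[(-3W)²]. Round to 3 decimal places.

E[-3W] = -3·-7.75 = 23.25
V(-3W) = (-3)²·16.2 = 145.8
E[(-3W)²] = V((-3W)) + (E[(-3W)])² = 145.8 + (23.25)² = 686.3625

686.363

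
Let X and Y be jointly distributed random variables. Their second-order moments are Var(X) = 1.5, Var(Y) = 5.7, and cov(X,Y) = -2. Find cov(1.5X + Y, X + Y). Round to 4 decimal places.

cov(1.5X + Y, X + Y) = (1.5)(1)Var(X) + (1)(1)Var(Y) + [(1.5)(1) + (1)(1)]cov(X,Y)
= 1.5·1.5 + 1·5.7 + 2.5·-2 = 2.95

2.9500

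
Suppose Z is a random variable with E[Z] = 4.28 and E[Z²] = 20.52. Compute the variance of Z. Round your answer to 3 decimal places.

Var(Z) = 20.52 − (4.28)² = 2.2016

2.202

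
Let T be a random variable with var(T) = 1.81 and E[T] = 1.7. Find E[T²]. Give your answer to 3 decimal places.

4.700

E[T²] = var(T) + (E[T])² = 1.81 + (1.7)² = 4.7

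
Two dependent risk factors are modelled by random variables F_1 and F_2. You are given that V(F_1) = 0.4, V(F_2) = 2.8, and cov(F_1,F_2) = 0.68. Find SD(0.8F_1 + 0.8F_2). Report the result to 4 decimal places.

1.7083

V(0.8F_1 + 0.8F_2) = (0.8)²·V(F_1) + (0.8)²·V(F_2) + 2·(0.8)·(0.8)·cov(F_1,F_2)
= 0.64·0.4 + 0.64·2.8 + 1.28·0.68 = 2.9184
SD(0.8F_1 + 0.8F_2) = √2.9184 ≈ 1.7083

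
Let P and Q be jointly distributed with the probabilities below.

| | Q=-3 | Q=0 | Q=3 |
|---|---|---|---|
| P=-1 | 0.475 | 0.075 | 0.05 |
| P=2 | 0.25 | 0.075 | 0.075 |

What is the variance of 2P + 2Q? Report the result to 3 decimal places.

E[P] = 0.2,  E[Q] = -1.8,  E[PQ] = 0.225
Var(P) = 2.2 − (0.2)² = 2.16;  Var(Q) = 7.65 − (-1.8)² = 4.41
Cov(P,Q) = 0.225 − (0.2)(-1.8) = 0.585
Var(2P + 2Q) = (2)²·2.16 + (2)²·4.41 + 2·(2)·(2)·0.585 = 30.96

30.960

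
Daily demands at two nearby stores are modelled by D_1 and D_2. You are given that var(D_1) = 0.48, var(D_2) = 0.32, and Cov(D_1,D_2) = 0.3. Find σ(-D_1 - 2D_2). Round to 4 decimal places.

1.7205

var(-D_1 - 2D_2) = (-1)²·var(D_1) + (-2)²·var(D_2) + 2·(-1)·(-2)·Cov(D_1,D_2)
= 1·0.48 + 4·0.32 + 4·0.3 = 2.96
σ(-D_1 - 2D_2) = √2.96 ≈ 1.7205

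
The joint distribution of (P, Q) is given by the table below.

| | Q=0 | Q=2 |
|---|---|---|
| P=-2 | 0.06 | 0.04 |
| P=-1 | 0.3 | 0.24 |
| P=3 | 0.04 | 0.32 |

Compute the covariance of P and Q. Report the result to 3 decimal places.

0.872

E[P] = 0.34,  E[Q] = 1.2
E[PQ] = 1.28
Cov(P,Q) = E[PQ] − E[P]E[Q] = 1.28 − (0.34)(1.2) = 0.872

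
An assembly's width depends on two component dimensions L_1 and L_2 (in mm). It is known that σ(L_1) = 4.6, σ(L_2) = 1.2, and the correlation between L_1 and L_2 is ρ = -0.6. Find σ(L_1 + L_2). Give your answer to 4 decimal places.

Var(L_1) = (4.6)² = 21.16;  Var(L_2) = (1.2)² = 1.44
cov(L_1,L_2) = ρ·σ(L_1)·σ(L_2) = -0.6·4.6·1.2 = -3.312
Var(L_1 + L_2) = (1)²·Var(L_1) + (1)²·Var(L_2) + 2·(1)·(1)·cov(L_1,L_2)
= 1·21.16 + 1·1.44 + 2·-3.312 = 15.976
σ(L_1 + L_2) = √15.976 ≈ 3.9970

3.9970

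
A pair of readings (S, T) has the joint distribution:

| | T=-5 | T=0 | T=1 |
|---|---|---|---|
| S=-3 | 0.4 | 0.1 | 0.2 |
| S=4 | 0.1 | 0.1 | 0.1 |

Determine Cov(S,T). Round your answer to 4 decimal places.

1.8200

E[S] = -0.9,  E[T] = -2.2
E[ST] = 3.8
Cov(S,T) = E[ST] − E[S]E[T] = 3.8 − (-0.9)(-2.2) = 1.82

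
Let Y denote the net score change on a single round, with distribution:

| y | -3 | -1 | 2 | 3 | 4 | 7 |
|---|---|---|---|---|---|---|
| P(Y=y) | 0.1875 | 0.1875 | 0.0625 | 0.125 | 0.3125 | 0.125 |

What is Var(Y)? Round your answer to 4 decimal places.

10.8594

E[Y] = (-3)(0.1875) + (-1)(0.1875) + (2)(0.0625) + (3)(0.125) + (4)(0.3125) + (7)(0.125) = 1.875
E[Y²] = (-3)²(0.1875) + (-1)²(0.1875) + (2)²(0.0625) + (3)²(0.125) + (4)²(0.3125) + (7)²(0.125) = 14.375
Var(Y) = E[Y²] − (E[Y])² = 14.375 − (1.875)² = 10.859375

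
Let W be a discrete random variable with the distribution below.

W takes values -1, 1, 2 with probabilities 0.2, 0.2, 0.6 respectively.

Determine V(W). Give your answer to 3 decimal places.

1.360

E[W] = (-1)(0.2) + (1)(0.2) + (2)(0.6) = 1.2
E[W²] = (-1)²(0.2) + (1)²(0.2) + (2)²(0.6) = 2.8
V(W) = E[W²] − (E[W])² = 2.8 − (1.2)² = 1.36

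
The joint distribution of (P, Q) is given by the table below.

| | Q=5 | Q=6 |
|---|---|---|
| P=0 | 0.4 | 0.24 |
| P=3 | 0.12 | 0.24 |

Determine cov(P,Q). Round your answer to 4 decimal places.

E[P] = 1.08,  E[Q] = 5.48
E[PQ] = 6.12
cov(P,Q) = E[PQ] − E[P]E[Q] = 6.12 − (1.08)(5.48) = 0.2016

0.2016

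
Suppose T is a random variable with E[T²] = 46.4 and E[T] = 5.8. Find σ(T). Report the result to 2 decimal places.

3.57

var(T) = 46.4 − (5.8)² = 12.76
σ(T) = √12.76 ≈ 3.57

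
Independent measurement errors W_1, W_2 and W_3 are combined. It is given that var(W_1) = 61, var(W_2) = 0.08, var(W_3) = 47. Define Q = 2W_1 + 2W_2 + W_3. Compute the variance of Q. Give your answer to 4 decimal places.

By independence, var(Q) = (2)²var(W_1) + (2)²var(W_2) + (1)²var(W_3)
= (2)²·61 + (2)²·0.08 + (1)²·47 = 291.32

291.3200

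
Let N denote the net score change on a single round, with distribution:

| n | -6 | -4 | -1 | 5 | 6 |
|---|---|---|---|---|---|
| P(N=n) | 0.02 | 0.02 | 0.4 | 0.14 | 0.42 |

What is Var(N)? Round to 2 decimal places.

E[N] = (-6)(0.02) + (-4)(0.02) + (-1)(0.4) + (5)(0.14) + (6)(0.42) = 2.62
E[N²] = (-6)²(0.02) + (-4)²(0.02) + (-1)²(0.4) + (5)²(0.14) + (6)²(0.42) = 20.06
Var(N) = E[N²] − (E[N])² = 20.06 − (2.62)² = 13.1956

13.20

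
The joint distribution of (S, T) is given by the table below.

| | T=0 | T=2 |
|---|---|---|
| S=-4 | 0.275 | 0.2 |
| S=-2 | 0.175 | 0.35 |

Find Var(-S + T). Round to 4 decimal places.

1.4975

E[S] = -2.95,  E[T] = 1.1,  E[ST] = -3
Var(S) = 9.7 − (-2.95)² = 0.9975;  Var(T) = 2.2 − (1.1)² = 0.99
Cov(S,T) = -3 − (-2.95)(1.1) = 0.245
Var(-S + T) = (-1)²·0.9975 + (1)²·0.99 + 2·(-1)·(1)·0.245 = 1.4975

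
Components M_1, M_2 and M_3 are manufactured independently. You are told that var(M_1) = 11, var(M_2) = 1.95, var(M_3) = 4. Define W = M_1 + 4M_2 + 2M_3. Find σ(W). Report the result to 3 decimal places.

By independence, var(W) = (1)²var(M_1) + (4)²var(M_2) + (2)²var(M_3)
= (1)²·11 + (4)²·1.95 + (2)²·4 = 58.2
σ(W) = √58.2 ≈ 7.629

7.629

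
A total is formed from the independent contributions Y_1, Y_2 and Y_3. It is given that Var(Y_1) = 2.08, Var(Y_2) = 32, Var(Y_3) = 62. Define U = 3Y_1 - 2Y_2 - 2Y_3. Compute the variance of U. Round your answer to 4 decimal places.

394.7200

By independence, Var(U) = (3)²Var(Y_1) + (-2)²Var(Y_2) + (-2)²Var(Y_3)
= (3)²·2.08 + (-2)²·32 + (-2)²·62 = 394.72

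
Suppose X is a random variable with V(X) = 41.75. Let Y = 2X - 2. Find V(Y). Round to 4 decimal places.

167.0000

V(2X - 2) = (2)²·V(X) = 4·41.75 = 167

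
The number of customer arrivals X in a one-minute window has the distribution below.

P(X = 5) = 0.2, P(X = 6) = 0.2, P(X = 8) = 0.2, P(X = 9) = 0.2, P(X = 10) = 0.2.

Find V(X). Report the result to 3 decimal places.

E[X] = (5)(0.2) + (6)(0.2) + (8)(0.2) + (9)(0.2) + (10)(0.2) = 7.6
E[X²] = (5)²(0.2) + (6)²(0.2) + (8)²(0.2) + (9)²(0.2) + (10)²(0.2) = 61.2
V(X) = E[X²] − (E[X])² = 61.2 − (7.6)² = 3.44

3.440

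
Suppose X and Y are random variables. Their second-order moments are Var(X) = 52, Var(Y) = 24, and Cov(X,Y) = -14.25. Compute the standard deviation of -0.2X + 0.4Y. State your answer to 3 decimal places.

2.864

Var(-0.2X + 0.4Y) = (-0.2)²·Var(X) + (0.4)²·Var(Y) + 2·(-0.2)·(0.4)·Cov(X,Y)
= 0.04·52 + 0.16·24 + -0.16·-14.25 = 8.2
SD(-0.2X + 0.4Y) = √8.2 ≈ 2.864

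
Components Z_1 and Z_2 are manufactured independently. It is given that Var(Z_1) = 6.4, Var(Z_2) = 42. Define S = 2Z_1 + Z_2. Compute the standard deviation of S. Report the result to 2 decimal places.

By independence, Var(S) = (2)²Var(Z_1) + (1)²Var(Z_2)
= (2)²·6.4 + (1)²·42 = 67.6
SD(S) = √67.6 ≈ 8.22

8.22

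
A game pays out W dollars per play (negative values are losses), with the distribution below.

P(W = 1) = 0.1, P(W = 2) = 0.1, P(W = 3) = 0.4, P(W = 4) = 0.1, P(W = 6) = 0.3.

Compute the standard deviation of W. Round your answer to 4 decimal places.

1.6763

E[W] = (1)(0.1) + (2)(0.1) + (3)(0.4) + (4)(0.1) + (6)(0.3) = 3.7
E[W²] = (1)²(0.1) + (2)²(0.1) + (3)²(0.4) + (4)²(0.1) + (6)²(0.3) = 16.5
Var(W) = E[W²] − (E[W])² = 16.5 − (3.7)² = 2.81
SD(W) = √2.81 ≈ 1.6763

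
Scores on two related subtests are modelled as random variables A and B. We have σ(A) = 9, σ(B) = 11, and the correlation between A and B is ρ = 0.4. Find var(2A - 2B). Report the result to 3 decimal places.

491.200

var(A) = (9)² = 81;  var(B) = (11)² = 121
cov(A,B) = ρ·σ(A)·σ(B) = 0.4·9·11 = 39.6
var(2A - 2B) = (2)²·var(A) + (-2)²·var(B) + 2·(2)·(-2)·cov(A,B)
= 4·81 + 4·121 + -8·39.6 = 491.2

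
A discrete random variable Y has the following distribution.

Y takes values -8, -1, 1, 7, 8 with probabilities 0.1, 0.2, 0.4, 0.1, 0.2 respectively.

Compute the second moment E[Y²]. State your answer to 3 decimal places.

E[Y²] = (-8)²(0.1) + (-1)²(0.2) + (1)²(0.4) + (7)²(0.1) + (8)²(0.2) = 24.7

24.700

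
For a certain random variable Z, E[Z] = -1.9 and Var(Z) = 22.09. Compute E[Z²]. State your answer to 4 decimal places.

E[Z²] = Var(Z) + (E[Z])² = 22.09 + (-1.9)² = 25.7

25.7000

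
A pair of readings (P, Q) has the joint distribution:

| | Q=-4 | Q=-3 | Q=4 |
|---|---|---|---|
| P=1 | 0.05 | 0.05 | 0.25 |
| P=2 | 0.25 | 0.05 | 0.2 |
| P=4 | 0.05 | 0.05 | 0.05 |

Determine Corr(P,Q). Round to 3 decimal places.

-0.251

E[P] = 1.95,  E[Q] = 0.15
E[PQ] = -0.65
cov(P,Q) = E[PQ] − E[P]E[Q] = -0.65 − (1.95)(0.15) = -0.9425
Var(P) = 0.9475,  Var(Q) = 14.9275
ρ = -0.9425 / √(0.9475·14.9275) ≈ -0.251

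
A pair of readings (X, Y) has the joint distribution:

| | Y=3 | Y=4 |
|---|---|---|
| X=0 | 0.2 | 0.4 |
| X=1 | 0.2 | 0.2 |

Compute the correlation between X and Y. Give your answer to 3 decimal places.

E[X] = 0.4,  E[Y] = 3.6
E[XY] = 1.4
cov(X,Y) = E[XY] − E[X]E[Y] = 1.4 − (0.4)(3.6) = -0.04
Var(X) = 0.24,  Var(Y) = 0.24
ρ = -0.04 / √(0.24·0.24) ≈ -0.167

-0.167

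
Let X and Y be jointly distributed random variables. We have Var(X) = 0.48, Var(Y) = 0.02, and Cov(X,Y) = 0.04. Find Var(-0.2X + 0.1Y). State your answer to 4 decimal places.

0.0178

Var(-0.2X + 0.1Y) = (-0.2)²·Var(X) + (0.1)²·Var(Y) + 2·(-0.2)·(0.1)·Cov(X,Y)
= 0.04·0.48 + 0.01·0.02 + -0.04·0.04 = 0.0178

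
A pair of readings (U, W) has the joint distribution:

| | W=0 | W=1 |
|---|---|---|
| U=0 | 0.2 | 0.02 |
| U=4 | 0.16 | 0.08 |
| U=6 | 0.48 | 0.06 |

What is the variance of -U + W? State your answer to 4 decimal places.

5.7584

E[U] = 4.2,  E[W] = 0.16,  E[UW] = 0.68
Var(U) = 23.28 − (4.2)² = 5.64;  Var(W) = 0.16 − (0.16)² = 0.1344
Cov(U,W) = 0.68 − (4.2)(0.16) = 0.008
Var(-U + W) = (-1)²·5.64 + (1)²·0.1344 + 2·(-1)·(1)·0.008 = 5.7584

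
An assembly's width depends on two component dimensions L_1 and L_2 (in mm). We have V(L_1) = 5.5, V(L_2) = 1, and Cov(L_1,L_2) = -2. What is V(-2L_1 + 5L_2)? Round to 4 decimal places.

87.0000

V(-2L_1 + 5L_2) = (-2)²·V(L_1) + (5)²·V(L_2) + 2·(-2)·(5)·Cov(L_1,L_2)
= 4·5.5 + 25·1 + -20·-2 = 87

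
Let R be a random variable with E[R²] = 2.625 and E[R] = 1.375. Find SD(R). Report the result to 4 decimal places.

0.8570

V(R) = 2.625 − (1.375)² = 0.734375
SD(R) = √0.734375 ≈ 0.8570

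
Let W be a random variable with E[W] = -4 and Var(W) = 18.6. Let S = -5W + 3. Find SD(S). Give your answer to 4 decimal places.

21.5639

Var(-5W + 3) = (-5)²·18.6 = 465
SD(S) = √465 ≈ 21.5639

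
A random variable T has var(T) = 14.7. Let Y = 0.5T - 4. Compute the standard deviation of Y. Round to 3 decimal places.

1.917

var(0.5T - 4) = (0.5)²·14.7 = 3.675
SD(Y) = √3.675 ≈ 1.917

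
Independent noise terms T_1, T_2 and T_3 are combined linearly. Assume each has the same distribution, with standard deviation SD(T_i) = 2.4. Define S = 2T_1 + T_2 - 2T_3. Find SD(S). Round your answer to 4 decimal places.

7.2000

V(T_i) = (2.4)² = 5.76
By independence, V(S) = (2)²V(T_1) + (1)²V(T_2) + (-2)²V(T_3)
= (2)²·5.76 + (1)²·5.76 + (-2)²·5.76 = 51.84
SD(S) = √51.84 ≈ 7.2000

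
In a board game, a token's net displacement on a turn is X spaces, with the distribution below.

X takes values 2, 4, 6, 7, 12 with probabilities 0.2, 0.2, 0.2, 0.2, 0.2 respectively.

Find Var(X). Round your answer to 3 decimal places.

E[X] = (2)(0.2) + (4)(0.2) + (6)(0.2) + (7)(0.2) + (12)(0.2) = 6.2
E[X²] = (2)²(0.2) + (4)²(0.2) + (6)²(0.2) + (7)²(0.2) + (12)²(0.2) = 49.8
Var(X) = E[X²] − (E[X])² = 49.8 − (6.2)² = 11.36

11.360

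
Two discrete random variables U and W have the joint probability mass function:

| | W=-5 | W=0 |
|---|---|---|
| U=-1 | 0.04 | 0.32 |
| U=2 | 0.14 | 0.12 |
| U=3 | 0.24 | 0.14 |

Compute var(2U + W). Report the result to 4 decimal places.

10.3300

E[U] = 1.3,  E[W] = -2.1,  E[UW] = -4.8
var(U) = 4.82 − (1.3)² = 3.13;  var(W) = 10.5 − (-2.1)² = 6.09
cov(U,W) = -4.8 − (1.3)(-2.1) = -2.07
var(2U + W) = (2)²·3.13 + (1)²·6.09 + 2·(2)·(1)·-2.07 = 10.33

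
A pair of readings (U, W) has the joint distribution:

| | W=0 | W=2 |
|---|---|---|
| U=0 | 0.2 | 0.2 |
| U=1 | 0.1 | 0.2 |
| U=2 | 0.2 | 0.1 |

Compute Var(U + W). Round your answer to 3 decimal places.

E[U] = 0.9,  E[W] = 1,  E[UW] = 0.8
Var(U) = 1.5 − (0.9)² = 0.69;  Var(W) = 2 − (1)² = 1
cov(U,W) = 0.8 − (0.9)(1) = -0.1
Var(U + W) = (1)²·0.69 + (1)²·1 + 2·(1)·(1)·-0.1 = 1.49

1.490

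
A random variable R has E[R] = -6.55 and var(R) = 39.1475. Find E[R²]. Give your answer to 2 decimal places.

E[R²] = var(R) + (E[R])² = 39.1475 + (-6.55)² = 82.05

82.05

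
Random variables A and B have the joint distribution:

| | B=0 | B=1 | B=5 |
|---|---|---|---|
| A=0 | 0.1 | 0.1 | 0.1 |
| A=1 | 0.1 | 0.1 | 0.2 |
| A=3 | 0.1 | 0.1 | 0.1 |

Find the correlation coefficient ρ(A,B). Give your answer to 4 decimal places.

-0.0339

E[A] = 1.3,  E[B] = 2.3
E[AB] = 2.9
Cov(A,B) = E[AB] − E[A]E[B] = 2.9 − (1.3)(2.3) = -0.09
V(A) = 1.41,  V(B) = 5.01
ρ = -0.09 / √(1.41·5.01) ≈ -0.0339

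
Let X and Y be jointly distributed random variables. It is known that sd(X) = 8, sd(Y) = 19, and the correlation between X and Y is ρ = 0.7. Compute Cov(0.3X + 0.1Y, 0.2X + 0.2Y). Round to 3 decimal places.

19.572

Var(X) = (8)² = 64;  Var(Y) = (19)² = 361
Cov(X,Y) = ρ·sd(X)·sd(Y) = 0.7·8·19 = 106.4
Cov(0.3X + 0.1Y, 0.2X + 0.2Y) = (0.3)(0.2)Var(X) + (0.1)(0.2)Var(Y) + [(0.3)(0.2) + (0.1)(0.2)]Cov(X,Y)
= 0.06·64 + 0.02·361 + 0.08·106.4 = 19.572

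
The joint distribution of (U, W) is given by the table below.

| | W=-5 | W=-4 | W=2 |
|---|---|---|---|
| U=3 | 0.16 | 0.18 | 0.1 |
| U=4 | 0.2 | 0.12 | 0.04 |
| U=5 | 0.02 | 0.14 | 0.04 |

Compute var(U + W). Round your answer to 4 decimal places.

E[U] = 3.76,  E[W] = -3.3,  E[UW] = -12.46
var(U) = 14.72 − (3.76)² = 0.5824;  var(W) = 17.26 − (-3.3)² = 6.37
cov(U,W) = -12.46 − (3.76)(-3.3) = -0.052
var(U + W) = (1)²·0.5824 + (1)²·6.37 + 2·(1)·(1)·-0.052 = 6.8484

6.8484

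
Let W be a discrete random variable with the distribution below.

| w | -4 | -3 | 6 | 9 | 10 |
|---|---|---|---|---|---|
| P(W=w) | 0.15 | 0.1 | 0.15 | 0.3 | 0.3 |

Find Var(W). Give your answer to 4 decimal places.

E[W] = (-4)(0.15) + (-3)(0.1) + (6)(0.15) + (9)(0.3) + (10)(0.3) = 5.7
E[W²] = (-4)²(0.15) + (-3)²(0.1) + (6)²(0.15) + (9)²(0.3) + (10)²(0.3) = 63
Var(W) = E[W²] − (E[W])² = 63 − (5.7)² = 30.51

30.5100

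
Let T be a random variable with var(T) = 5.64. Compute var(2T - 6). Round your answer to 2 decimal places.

var(2T - 6) = (2)²·var(T) = 4·5.64 = 22.56

22.56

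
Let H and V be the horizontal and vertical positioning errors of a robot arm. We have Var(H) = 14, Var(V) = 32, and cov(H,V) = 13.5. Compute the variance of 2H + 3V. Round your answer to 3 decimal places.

Var(2H + 3V) = (2)²·Var(H) + (3)²·Var(V) + 2·(2)·(3)·cov(H,V)
= 4·14 + 9·32 + 12·13.5 = 506

506.000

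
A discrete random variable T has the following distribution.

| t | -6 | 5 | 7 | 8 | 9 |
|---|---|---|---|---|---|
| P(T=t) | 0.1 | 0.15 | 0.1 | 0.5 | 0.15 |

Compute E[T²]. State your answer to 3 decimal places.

E[T²] = (-6)²(0.1) + (5)²(0.15) + (7)²(0.1) + (8)²(0.5) + (9)²(0.15) = 56.4

56.400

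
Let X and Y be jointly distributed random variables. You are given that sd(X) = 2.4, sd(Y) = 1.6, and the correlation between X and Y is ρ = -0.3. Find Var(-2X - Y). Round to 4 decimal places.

Var(X) = (2.4)² = 5.76;  Var(Y) = (1.6)² = 2.56
Cov(X,Y) = ρ·sd(X)·sd(Y) = -0.3·2.4·1.6 = -1.152
Var(-2X - Y) = (-2)²·Var(X) + (-1)²·Var(Y) + 2·(-2)·(-1)·Cov(X,Y)
= 4·5.76 + 1·2.56 + 4·-1.152 = 20.992

20.9920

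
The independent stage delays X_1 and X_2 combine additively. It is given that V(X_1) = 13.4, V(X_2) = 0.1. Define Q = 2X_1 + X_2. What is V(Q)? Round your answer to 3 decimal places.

By independence, V(Q) = (2)²V(X_1) + (1)²V(X_2)
= (2)²·13.4 + (1)²·0.1 = 53.7

53.700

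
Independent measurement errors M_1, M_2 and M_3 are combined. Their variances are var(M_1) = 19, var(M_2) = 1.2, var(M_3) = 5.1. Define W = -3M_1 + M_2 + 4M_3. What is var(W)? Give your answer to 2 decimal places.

253.80

By independence, var(W) = (-3)²var(M_1) + (1)²var(M_2) + (4)²var(M_3)
= (-3)²·19 + (1)²·1.2 + (4)²·5.1 = 253.8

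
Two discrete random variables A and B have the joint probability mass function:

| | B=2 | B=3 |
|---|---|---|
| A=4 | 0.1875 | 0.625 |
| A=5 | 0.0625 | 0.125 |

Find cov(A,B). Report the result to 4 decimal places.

-0.0156

E[A] = 4.1875,  E[B] = 2.75
E[AB] = 11.5
cov(A,B) = E[AB] − E[A]E[B] = 11.5 − (4.1875)(2.75) = -0.015625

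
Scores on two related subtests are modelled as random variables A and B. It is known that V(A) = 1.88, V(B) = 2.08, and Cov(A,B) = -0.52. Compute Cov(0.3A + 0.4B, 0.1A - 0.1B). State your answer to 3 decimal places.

Cov(0.3A + 0.4B, 0.1A - 0.1B) = (0.3)(0.1)V(A) + (0.4)(-0.1)V(B) + [(0.3)(-0.1) + (0.4)(0.1)]Cov(A,B)
= 0.03·1.88 + -0.04·2.08 + 0.01·-0.52 = -0.032

-0.032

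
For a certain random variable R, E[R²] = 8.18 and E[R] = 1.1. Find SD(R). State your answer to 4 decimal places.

V(R) = 8.18 − (1.1)² = 6.97
SD(R) = √6.97 ≈ 2.6401

2.6401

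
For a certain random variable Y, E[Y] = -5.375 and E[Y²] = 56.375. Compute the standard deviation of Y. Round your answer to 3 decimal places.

var(Y) = 56.375 − (-5.375)² = 27.484375
σ(Y) = √27.484375 ≈ 5.243

5.243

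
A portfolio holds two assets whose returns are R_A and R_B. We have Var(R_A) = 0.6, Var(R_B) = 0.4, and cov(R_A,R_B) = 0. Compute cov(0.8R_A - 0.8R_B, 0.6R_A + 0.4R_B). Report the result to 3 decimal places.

cov(0.8R_A - 0.8R_B, 0.6R_A + 0.4R_B) = (0.8)(0.6)Var(R_A) + (-0.8)(0.4)Var(R_B) + [(0.8)(0.4) + (-0.8)(0.6)]cov(R_A,R_B)
= 0.48·0.6 + -0.32·0.4 + -0.16·0 = 0.16

0.160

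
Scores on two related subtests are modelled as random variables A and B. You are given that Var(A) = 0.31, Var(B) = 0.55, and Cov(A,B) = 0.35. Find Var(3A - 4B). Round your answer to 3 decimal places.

Var(3A - 4B) = (3)²·Var(A) + (-4)²·Var(B) + 2·(3)·(-4)·Cov(A,B)
= 9·0.31 + 16·0.55 + -24·0.35 = 3.19

3.190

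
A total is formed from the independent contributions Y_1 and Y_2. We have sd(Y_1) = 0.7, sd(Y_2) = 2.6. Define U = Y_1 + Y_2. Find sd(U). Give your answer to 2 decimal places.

Var(Y_1) = 0.49, Var(Y_2) = 6.76
By independence, Var(U) = (1)²Var(Y_1) + (1)²Var(Y_2)
= (1)²·0.49 + (1)²·6.76 = 7.25
sd(U) = √7.25 ≈ 2.69

2.69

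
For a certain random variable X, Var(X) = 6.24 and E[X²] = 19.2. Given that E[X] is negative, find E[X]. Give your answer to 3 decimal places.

-3.600

(E[X])² = E[X²] − Var(X) = 19.2 − 6.24 = 12.96
E[X] = −√12.96 = -3.6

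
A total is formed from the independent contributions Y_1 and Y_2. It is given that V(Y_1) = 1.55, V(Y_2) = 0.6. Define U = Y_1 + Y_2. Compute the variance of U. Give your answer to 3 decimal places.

By independence, V(U) = (1)²V(Y_1) + (1)²V(Y_2)
= (1)²·1.55 + (1)²·0.6 = 2.15

2.150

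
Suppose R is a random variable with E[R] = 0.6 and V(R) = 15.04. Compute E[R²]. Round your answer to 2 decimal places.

E[R²] = V(R) + (E[R])² = 15.04 + (0.6)² = 15.4

15.40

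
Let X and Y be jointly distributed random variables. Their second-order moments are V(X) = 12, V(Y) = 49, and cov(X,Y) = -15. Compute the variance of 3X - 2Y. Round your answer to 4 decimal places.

484.0000

V(3X - 2Y) = (3)²·V(X) + (-2)²·V(Y) + 2·(3)·(-2)·cov(X,Y)
= 9·12 + 4·49 + -12·-15 = 484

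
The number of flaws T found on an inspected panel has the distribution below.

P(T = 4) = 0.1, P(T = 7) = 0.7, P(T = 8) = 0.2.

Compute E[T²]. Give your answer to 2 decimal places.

48.70

E[T²] = (4)²(0.1) + (7)²(0.7) + (8)²(0.2) = 48.7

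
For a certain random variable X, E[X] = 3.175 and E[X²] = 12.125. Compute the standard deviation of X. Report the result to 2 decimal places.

1.43

V(X) = 12.125 − (3.175)² = 2.044375
σ(X) = √2.044375 ≈ 1.43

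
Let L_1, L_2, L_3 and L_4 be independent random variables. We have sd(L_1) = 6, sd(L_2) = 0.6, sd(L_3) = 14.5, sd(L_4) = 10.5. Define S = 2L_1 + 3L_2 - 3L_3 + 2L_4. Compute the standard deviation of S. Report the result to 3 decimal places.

Var(L_1) = 36, Var(L_2) = 0.36, Var(L_3) = 210.25, Var(L_4) = 110.25
By independence, Var(S) = (2)²Var(L_1) + (3)²Var(L_2) + (-3)²Var(L_3) + (2)²Var(L_4)
= (2)²·36 + (3)²·0.36 + (-3)²·210.25 + (2)²·110.25 = 2480.49
sd(S) = √2480.49 ≈ 49.805

49.805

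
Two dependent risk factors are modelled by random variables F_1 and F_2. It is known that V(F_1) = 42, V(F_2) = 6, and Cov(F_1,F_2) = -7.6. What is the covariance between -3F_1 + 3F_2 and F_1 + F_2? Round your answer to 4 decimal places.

-108.0000

Cov(-3F_1 + 3F_2, F_1 + F_2) = (-3)(1)V(F_1) + (3)(1)V(F_2) + [(-3)(1) + (3)(1)]Cov(F_1,F_2)
= -3·42 + 3·6 + 0·-7.6 = -108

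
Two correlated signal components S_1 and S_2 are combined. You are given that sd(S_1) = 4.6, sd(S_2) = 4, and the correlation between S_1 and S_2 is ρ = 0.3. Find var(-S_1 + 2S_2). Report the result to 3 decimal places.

63.080

var(S_1) = (4.6)² = 21.16;  var(S_2) = (4)² = 16
cov(S_1,S_2) = ρ·sd(S_1)·sd(S_2) = 0.3·4.6·4 = 5.52
var(-S_1 + 2S_2) = (-1)²·var(S_1) + (2)²·var(S_2) + 2·(-1)·(2)·cov(S_1,S_2)
= 1·21.16 + 4·16 + -4·5.52 = 63.08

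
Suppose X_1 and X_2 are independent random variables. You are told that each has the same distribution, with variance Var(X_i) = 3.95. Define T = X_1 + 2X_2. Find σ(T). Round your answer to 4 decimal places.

By independence, Var(T) = (1)²Var(X_1) + (2)²Var(X_2)
= (1)²·3.95 + (2)²·3.95 = 19.75
σ(T) = √19.75 ≈ 4.4441

4.4441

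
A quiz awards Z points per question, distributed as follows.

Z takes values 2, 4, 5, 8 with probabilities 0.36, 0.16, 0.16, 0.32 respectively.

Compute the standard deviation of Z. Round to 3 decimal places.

2.490

E[Z] = (2)(0.36) + (4)(0.16) + (5)(0.16) + (8)(0.32) = 4.72
E[Z²] = (2)²(0.36) + (4)²(0.16) + (5)²(0.16) + (8)²(0.32) = 28.48
Var(Z) = E[Z²] − (E[Z])² = 28.48 − (4.72)² = 6.2016
sd(Z) = √6.2016 ≈ 2.490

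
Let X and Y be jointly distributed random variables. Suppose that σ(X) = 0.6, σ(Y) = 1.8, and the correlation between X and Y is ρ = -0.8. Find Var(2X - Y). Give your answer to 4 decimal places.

8.1360

Var(X) = (0.6)² = 0.36;  Var(Y) = (1.8)² = 3.24
Cov(X,Y) = ρ·σ(X)·σ(Y) = -0.8·0.6·1.8 = -0.864
Var(2X - Y) = (2)²·Var(X) + (-1)²·Var(Y) + 2·(2)·(-1)·Cov(X,Y)
= 4·0.36 + 1·3.24 + -4·-0.864 = 8.136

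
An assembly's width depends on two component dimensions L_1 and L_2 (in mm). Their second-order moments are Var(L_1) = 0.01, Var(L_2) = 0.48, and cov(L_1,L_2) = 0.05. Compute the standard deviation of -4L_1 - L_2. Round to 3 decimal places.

Var(-4L_1 - L_2) = (-4)²·Var(L_1) + (-1)²·Var(L_2) + 2·(-4)·(-1)·cov(L_1,L_2)
= 16·0.01 + 1·0.48 + 8·0.05 = 1.04
σ(-4L_1 - L_2) = √1.04 ≈ 1.020

1.020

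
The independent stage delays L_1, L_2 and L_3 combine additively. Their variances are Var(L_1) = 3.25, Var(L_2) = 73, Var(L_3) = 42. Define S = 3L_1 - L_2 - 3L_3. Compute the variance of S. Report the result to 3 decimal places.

By independence, Var(S) = (3)²Var(L_1) + (-1)²Var(L_2) + (-3)²Var(L_3)
= (3)²·3.25 + (-1)²·73 + (-3)²·42 = 480.25

480.250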